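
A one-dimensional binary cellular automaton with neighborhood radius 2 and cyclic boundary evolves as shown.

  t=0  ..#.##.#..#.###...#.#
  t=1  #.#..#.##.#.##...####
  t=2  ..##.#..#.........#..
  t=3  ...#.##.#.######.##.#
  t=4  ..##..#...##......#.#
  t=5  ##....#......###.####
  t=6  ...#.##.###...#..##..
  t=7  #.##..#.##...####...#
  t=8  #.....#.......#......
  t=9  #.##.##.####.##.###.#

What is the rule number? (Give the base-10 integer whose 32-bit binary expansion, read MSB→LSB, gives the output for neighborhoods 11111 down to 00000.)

  [31] ##### => .  t=1,i=19
  [30] ####. => .  t=1,i=20
  [29] ###.# => .  t=1,i=0
  [28] ###.. => .  t=0,i=14
  [27] ##.## => .  t=3,i=16
  [26] ##.#. => .  t=0,i=6
  [25] ##..# => .  t=4,i=4
  [24] ##... => .  t=0,i=15
  [23] #.### => #  t=0,i=12
  [22] #.##. => .  t=0,i=4
  [21] #.#.# => .  t=1,i=10
  [20] #.#.. => #  t=0,i=7
  [19] #..## => #  t=4,i=1
  [18] #..#. => .  t=0,i=1
  [17] #...# => .  t=0,i=16
  [16] #.... => #  t=2,i=10
  [15] .#### => #  t=1,i=18
  [14] .###. => #  t=0,i=13
  [13] .##.# => #  t=0,i=5
  [12] .##.. => .  t=1,i=13
  [11] .#.## => .  t=0,i=3
  [10] .#.#. => #  t=0,i=19
  [9] .#..# => #  t=0,i=0
  [8] .#... => .  t=2,i=9
  [7] ..### => .  t=1,i=17
  [6] ..##. => .  t=2,i=2
  [5] ..#.# => #  t=0,i=2
  [4] ..#.. => #  t=2,i=8
  [3] ...## => .  t=1,i=16
  [2] ...#. => #  t=0,i=17
  [1] ....# => .  t=2,i=0
  [0] ..... => #  t=2,i=11
  bits 00000000100110011110011000110101 = 10085941

10085941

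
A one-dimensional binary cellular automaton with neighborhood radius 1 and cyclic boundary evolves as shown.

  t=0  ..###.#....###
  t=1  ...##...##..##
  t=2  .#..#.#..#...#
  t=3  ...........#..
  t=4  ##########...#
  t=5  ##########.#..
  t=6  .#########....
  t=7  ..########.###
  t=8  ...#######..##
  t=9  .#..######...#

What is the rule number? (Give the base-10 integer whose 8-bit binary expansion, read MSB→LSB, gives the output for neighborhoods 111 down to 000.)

193

  nb ###: next=#  (t=0,i=3, bit7=1)
  nb ##.: next=#  (t=0,i=4, bit6=1)
  nb #.#: next=.  (t=0,i=5, bit5=0)
  nb #..: next=.  (t=0,i=0, bit4=0)
  nb .##: next=.  (t=0,i=2, bit3=0)
  nb .#.: next=.  (t=0,i=6, bit2=0)
  nb ..#: next=.  (t=0,i=1, bit1=0)
  nb ...: next=#  (t=0,i=8, bit0=1)
  bits 11000001 = 193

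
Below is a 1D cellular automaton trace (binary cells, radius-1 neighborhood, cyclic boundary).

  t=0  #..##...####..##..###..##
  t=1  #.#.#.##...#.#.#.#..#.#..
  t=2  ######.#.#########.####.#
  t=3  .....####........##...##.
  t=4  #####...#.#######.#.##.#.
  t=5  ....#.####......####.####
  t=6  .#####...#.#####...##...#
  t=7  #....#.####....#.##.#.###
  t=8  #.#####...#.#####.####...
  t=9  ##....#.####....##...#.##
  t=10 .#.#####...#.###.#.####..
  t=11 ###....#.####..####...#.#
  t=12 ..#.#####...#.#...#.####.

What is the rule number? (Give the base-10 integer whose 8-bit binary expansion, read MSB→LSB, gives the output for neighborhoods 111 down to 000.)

103

  ###|.  b7=0 t=0,i=9
  ##.|#  b6=1 t=0,i=0
  #.#|#  b5=1 t=1,i=1
  #..|.  b4=0 t=0,i=1
  .##|.  b3=0 t=0,i=3
  .#.|#  b2=1 t=1,i=0
  ..#|#  b1=1 t=0,i=2
  ...|#  b0=1 t=0,i=6
  bits 01100111 = 103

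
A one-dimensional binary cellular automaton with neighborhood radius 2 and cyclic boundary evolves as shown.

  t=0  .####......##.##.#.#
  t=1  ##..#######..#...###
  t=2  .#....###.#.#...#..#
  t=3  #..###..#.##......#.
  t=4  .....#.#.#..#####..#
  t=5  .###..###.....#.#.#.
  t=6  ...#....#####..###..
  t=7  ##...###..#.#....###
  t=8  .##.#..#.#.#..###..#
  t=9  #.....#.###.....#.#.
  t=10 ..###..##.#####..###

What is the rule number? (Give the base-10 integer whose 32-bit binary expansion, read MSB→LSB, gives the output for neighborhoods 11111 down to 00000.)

3114601483

  ##### -> #   bit 31 = 1  t=1,i=6
  ####. -> .   bit 30 = 0  t=0,i=3
  ###.# -> #   bit 29 = 1  t=2,i=8
  ###.. -> #   bit 28 = 1  t=0,i=4
  ##.## -> #   bit 27 = 1  t=0,i=13
  ##.#. -> .   bit 26 = 0  t=0,i=16
  ##..# -> .   bit 25 = 0  t=1,i=2
  ##... -> #   bit 24 = 1  t=0,i=5
  #.### -> #   bit 23 = 1  t=0,i=1
  #.##. -> .   bit 22 = 0  t=0,i=14
  #.#.# -> #   bit 21 = 1  t=0,i=17
  #.#.. -> .   bit 20 = 0  t=2,i=1
  #..## -> .   bit 19 = 0  t=1,i=3
  #..#. -> #   bit 18 = 1  t=1,i=12
  #...# -> .   bit 17 = 0  t=1,i=15
  #.... -> #   bit 16 = 1  t=0,i=6
  .#### -> .   bit 15 = 0  t=0,i=2
  .###. -> .   bit 14 = 0  t=2,i=7
  .##.# -> .   bit 13 = 0  t=0,i=12
  .##.. -> .   bit 12 = 0  t=3,i=11
  .#.## -> #   bit 11 = 1  t=0,i=0
  .#.#. -> #   bit 10 = 1  t=0,i=18
  .#..# -> .   bit 9 = 0  t=2,i=17
  .#... -> .   bit 8 = 0  t=1,i=14
  ..### -> .   bit 7 = 0  t=1,i=4
  ..##. -> .   bit 6 = 0  t=0,i=11
  ..#.# -> .   bit 5 = 0  t=2,i=19
  ..#.. -> .   bit 4 = 0  t=1,i=13
  ...## -> #   bit 3 = 1  t=0,i=10
  ...#. -> .   bit 2 = 0  t=2,i=15
  ....# -> #   bit 1 = 1  t=0,i=9
  ..... -> #   bit 0 = 1  t=0,i=7
  bits 10111001101001010000110000001011 = 3114601483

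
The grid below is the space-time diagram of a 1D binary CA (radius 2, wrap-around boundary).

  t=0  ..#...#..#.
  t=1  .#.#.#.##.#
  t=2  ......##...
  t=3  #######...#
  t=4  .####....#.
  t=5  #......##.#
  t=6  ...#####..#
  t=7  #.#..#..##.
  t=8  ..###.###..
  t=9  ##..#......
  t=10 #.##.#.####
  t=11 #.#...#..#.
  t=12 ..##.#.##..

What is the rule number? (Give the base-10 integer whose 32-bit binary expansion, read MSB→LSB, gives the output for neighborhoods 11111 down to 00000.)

2723941199

  ##### -> #   bit 31 = 1  t=3,i=1
  ####. -> .   bit 30 = 0  t=3,i=5
  ###.# -> #   bit 29 = 1  t=8,i=4
  ###.. -> .   bit 28 = 0  t=3,i=6
  ##.## -> .   bit 27 = 0  t=5,i=9
  ##.#. -> .   bit 26 = 0  t=1,i=9
  ##..# -> #   bit 25 = 1  t=6,i=8
  ##... -> .   bit 24 = 0  t=2,i=8
  #.### -> .   bit 23 = 0  t=8,i=6
  #.##. -> #   bit 22 = 1  t=1,i=7
  #.#.# -> .   bit 21 = 0  t=1,i=1
  #.#.. -> #   bit 20 = 1  t=7,i=2
  #..## -> #   bit 19 = 1  t=4,i=0
  #..#. -> #   bit 18 = 1  t=0,i=8
  #...# -> .   bit 17 = 0  t=0,i=0
  #.... -> .   bit 16 = 0  t=2,i=9
  .#### -> .   bit 15 = 0  t=3,i=0
  .###. -> .   bit 14 = 0  t=8,i=3
  .##.# -> .   bit 13 = 0  t=1,i=8
  .##.. -> .   bit 12 = 0  t=2,i=7
  .#.## -> #   bit 11 = 1  t=1,i=6
  .#.#. -> .   bit 10 = 0  t=1,i=0
  .#..# -> #   bit 9 = 1  t=0,i=7
  .#... -> #   bit 8 = 1  t=0,i=3
  ..### -> .   bit 7 = 0  t=3,i=10
  ..##. -> #   bit 6 = 1  t=2,i=6
  ..#.# -> .   bit 5 = 0  t=11,i=9
  ..#.. -> .   bit 4 = 0  t=0,i=2
  ...## -> #   bit 3 = 1  t=2,i=5
  ...#. -> #   bit 2 = 1  t=0,i=1
  ....# -> #   bit 1 = 1  t=2,i=4
  ..... -> #   bit 0 = 1  t=2,i=0
  bits 10100010010111000000101101001111 = 2723941199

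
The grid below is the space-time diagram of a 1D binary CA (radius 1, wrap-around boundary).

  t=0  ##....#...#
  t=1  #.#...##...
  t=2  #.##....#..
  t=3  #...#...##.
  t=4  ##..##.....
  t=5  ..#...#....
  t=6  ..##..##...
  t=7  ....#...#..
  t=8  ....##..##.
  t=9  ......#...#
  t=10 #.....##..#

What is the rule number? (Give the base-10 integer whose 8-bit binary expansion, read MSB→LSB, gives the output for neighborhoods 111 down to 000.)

148

  ### -> #   bit 7 = 1  t=0,i=0
  ##. -> .   bit 6 = 0  t=0,i=1
  #.# -> .   bit 5 = 0  t=1,i=1
  #.. -> #   bit 4 = 1  t=0,i=2
  .## -> .   bit 3 = 0  t=0,i=10
  .#. -> #   bit 2 = 1  t=0,i=6
  ..# -> .   bit 1 = 0  t=0,i=5
  ... -> .   bit 0 = 0  t=0,i=3
  bits 10010100 = 148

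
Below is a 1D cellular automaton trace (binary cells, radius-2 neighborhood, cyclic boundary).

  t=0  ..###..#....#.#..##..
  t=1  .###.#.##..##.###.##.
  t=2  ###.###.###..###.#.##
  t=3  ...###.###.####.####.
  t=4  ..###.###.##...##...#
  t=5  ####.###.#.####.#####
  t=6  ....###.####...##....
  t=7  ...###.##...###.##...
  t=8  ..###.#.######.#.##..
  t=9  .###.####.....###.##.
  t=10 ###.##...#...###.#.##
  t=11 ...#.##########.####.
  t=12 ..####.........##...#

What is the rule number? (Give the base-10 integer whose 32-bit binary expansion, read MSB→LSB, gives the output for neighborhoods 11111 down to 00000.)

  #####|.  b31=0 t=2,i=0
  ####.|.  b30=0 t=2,i=1
  ###.#|.  b29=0 t=1,i=3
  ###..|.  b28=0 t=0,i=4
  ##.##|#  b27=1 t=1,i=13
  ##.#.|#  b26=1 t=1,i=4
  ##..#|#  b25=1 t=0,i=5
  ##...|#  b24=1 t=0,i=19
  #.###|#  b23=1 t=1,i=14
  #.##.|.  b22=0 t=1,i=7
  #.#.#|#  b21=1 t=1,i=5
  #.#..|#  b20=1 t=0,i=14
  #..##|#  b19=1 t=0,i=16
  #..#.|.  b18=0 t=0,i=6
  #...#|#  b17=1 t=4,i=13
  #....|.  b16=0 t=0,i=9
  .####|.  b15=0 t=2,i=20
  .###.|#  b14=1 t=0,i=3
  .##.#|.  b13=0 t=1,i=12
  .##..|#  b12=1 t=0,i=18
  .#.##|#  b11=1 t=1,i=6
  .#.#.|.  b10=0 t=0,i=13
  .#..#|#  b9=1 t=0,i=15
  .#...|#  b8=1 t=0,i=8
  ..###|#  b7=1 t=0,i=2
  ..##.|.  b6=0 t=0,i=17
  ..#.#|#  b5=1 t=0,i=12
  ..#..|#  b4=1 t=0,i=7
  ...##|#  b3=1 t=0,i=1
  ...#.|#  b2=1 t=0,i=11
  ....#|.  b1=0 t=0,i=0
  .....|.  b0=0 t=6,i=0
  bits 00001111101110100101101110111100 = 263871420

263871420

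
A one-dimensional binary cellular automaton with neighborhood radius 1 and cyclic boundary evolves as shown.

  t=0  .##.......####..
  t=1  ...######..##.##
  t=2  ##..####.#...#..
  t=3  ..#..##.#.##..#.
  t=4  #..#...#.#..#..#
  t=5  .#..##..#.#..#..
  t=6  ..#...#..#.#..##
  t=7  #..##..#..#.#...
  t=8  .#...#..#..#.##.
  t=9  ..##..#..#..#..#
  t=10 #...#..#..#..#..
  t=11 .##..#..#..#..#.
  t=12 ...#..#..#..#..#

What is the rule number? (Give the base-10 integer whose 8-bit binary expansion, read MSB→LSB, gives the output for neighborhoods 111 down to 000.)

177

  [7] ### => #  t=0,i=11
  [6] ##. => .  t=0,i=2
  [5] #.# => #  t=1,i=13
  [4] #.. => #  t=0,i=3
  [3] .## => .  t=0,i=1
  [2] .#. => .  t=2,i=9
  [1] ..# => .  t=0,i=0
  [0] ... => #  t=0,i=4
  bits 10110001 = 177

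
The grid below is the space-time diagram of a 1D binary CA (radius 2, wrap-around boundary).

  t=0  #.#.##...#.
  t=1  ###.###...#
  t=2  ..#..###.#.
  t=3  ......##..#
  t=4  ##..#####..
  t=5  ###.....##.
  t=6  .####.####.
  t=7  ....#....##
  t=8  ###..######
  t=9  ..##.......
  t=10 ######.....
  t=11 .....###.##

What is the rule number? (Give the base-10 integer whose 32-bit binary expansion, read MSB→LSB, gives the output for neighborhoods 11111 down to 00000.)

  [31] ##### => .  t=4,i=6
  [30] ####. => .  t=1,i=1
  [29] ###.# => #  t=1,i=2
  [28] ###.. => #  t=1,i=6
  [27] ##.## => .  t=1,i=3
  [26] ##.#. => .  t=2,i=8
  [25] ##..# => #  t=3,i=8
  [24] ##... => #  t=0,i=6
  [23] #.### => .  t=1,i=4
  [22] #.##. => #  t=0,i=4
  [21] #.#.# => #  t=0,i=0
  [20] #.#.. => .  t=2,i=9
  [19] #..## => .  t=2,i=4
  [18] #..#. => .  t=3,i=9
  [17] #...# => .  t=0,i=7
  [16] #.... => #  t=3,i=1
  [15] .#### => .  t=1,i=0
  [14] .###. => #  t=1,i=5
  [13] .##.# => #  t=5,i=9
  [12] .##.. => #  t=0,i=5
  [11] .#.## => .  t=0,i=3
  [10] .#.#. => #  t=0,i=1
  [9] .#..# => .  t=2,i=3
  [8] .#... => #  t=2,i=10
  [7] ..### => .  t=1,i=10
  [6] ..##. => #  t=3,i=6
  [5] ..#.# => .  t=0,i=9
  [4] ..#.. => .  t=2,i=2
  [3] ...## => #  t=1,i=9
  [2] ...#. => .  t=0,i=8
  [1] ....# => #  t=3,i=4
  [0] ..... => .  t=3,i=2
  bits 00110011011000010111010101001010 = 862025034

862025034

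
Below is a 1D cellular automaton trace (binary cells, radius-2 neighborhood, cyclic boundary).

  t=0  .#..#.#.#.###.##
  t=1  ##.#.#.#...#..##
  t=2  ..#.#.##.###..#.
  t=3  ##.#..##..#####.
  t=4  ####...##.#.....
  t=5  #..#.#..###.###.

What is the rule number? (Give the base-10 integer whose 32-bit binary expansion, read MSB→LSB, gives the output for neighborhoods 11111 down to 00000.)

  nb #####: next=.  (t=3,i=12, bit31=0)
  nb ####.: next=.  (t=1,i=0, bit30=0)
  nb ###.#: next=.  (t=0,i=12, bit29=0)
  nb ###..: next=#  (t=2,i=11, bit28=1)
  nb ##.##: next=.  (t=0,i=13, bit27=0)
  nb ##.#.: next=#  (t=0,i=0, bit26=1)
  nb ##..#: next=#  (t=2,i=12, bit25=1)
  nb ##...: next=.  (t=4,i=4, bit24=0)
  nb #.###: next=.  (t=0,i=10, bit23=0)
  nb #.##.: next=#  (t=0,i=14, bit22=1)
  nb #.#.#: next=.  (t=0,i=6, bit21=0)
  nb #.#..: next=#  (t=0,i=1, bit20=1)
  nb #..##: next=.  (t=1,i=13, bit19=0)
  nb #..#.: next=#  (t=0,i=3, bit18=1)
  nb #...#: next=#  (t=1,i=9, bit17=1)
  nb #....: next=#  (t=4,i=12, bit16=1)
  nb .####: next=.  (t=1,i=15, bit15=0)
  nb .###.: next=#  (t=0,i=11, bit14=1)
  nb .##.#: next=#  (t=0,i=15, bit13=1)
  nb .##..: next=#  (t=3,i=7, bit12=1)
  nb .#.##: next=.  (t=0,i=9, bit11=0)
  nb .#.#.: next=#  (t=0,i=5, bit10=1)
  nb .#..#: next=.  (t=0,i=2, bit9=0)
  nb .#...: next=.  (t=1,i=8, bit8=0)
  nb ..###: next=#  (t=1,i=14, bit7=1)
  nb ..##.: next=.  (t=3,i=6, bit6=0)
  nb ..#.#: next=.  (t=0,i=4, bit5=0)
  nb ..#..: next=#  (t=1,i=11, bit4=1)
  nb ...##: next=.  (t=4,i=6, bit3=0)
  nb ...#.: next=#  (t=1,i=10, bit2=1)
  nb ....#: next=#  (t=4,i=14, bit1=1)
  nb .....: next=#  (t=4,i=13, bit0=1)
  bits 00010110010101110111010010010111 = 374830231

374830231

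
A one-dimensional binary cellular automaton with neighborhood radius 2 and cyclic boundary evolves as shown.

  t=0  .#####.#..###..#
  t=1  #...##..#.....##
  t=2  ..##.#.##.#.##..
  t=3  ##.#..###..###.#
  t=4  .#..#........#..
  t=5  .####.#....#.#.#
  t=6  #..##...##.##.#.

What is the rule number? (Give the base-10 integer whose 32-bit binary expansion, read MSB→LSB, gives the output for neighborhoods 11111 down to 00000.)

1615281722

  [31] ##### => .  t=0,i=3
  [30] ####. => #  t=0,i=4
  [29] ###.# => #  t=0,i=5
  [28] ###.. => .  t=0,i=12
  [27] ##.## => .  t=3,i=14
  [26] ##.#. => .  t=0,i=6
  [25] ##..# => .  t=0,i=13
  [24] ##... => .  t=1,i=1
  [23] #.### => .  t=0,i=1
  [22] #.##. => #  t=2,i=7
  [21] #.#.# => .  t=2,i=5
  [20] #.#.. => .  t=0,i=7
  [19] #..## => .  t=0,i=9
  [18] #..#. => #  t=0,i=14
  [17] #...# => #  t=1,i=2
  [16] #.... => #  t=1,i=10
  [15] .#### => .  t=0,i=2
  [14] .###. => .  t=0,i=11
  [13] .##.# => #  t=2,i=3
  [12] .##.. => #  t=1,i=5
  [11] .#.## => #  t=0,i=0
  [10] .#.#. => #  t=5,i=12
  [9] .#..# => #  t=0,i=8
  [8] .#... => .  t=1,i=9
  [7] ..### => .  t=0,i=10
  [6] ..##. => .  t=1,i=4
  [5] ..#.# => #  t=0,i=15
  [4] ..#.. => #  t=1,i=8
  [3] ...## => #  t=1,i=3
  [2] ...#. => .  t=4,i=0
  [1] ....# => #  t=1,i=12
  [0] ..... => .  t=1,i=11
  bits 01100000010001110011111000111010 = 1615281722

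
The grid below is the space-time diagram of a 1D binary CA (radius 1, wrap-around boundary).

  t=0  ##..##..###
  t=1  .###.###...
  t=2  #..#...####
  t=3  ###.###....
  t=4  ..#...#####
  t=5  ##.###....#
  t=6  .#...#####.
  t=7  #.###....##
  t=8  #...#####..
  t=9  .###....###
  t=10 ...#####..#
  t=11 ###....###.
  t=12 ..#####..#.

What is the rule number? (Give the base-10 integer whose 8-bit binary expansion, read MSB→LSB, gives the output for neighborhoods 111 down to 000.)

83

  nb ###: next=.  (t=0,i=0, bit7=0)
  nb ##.: next=#  (t=0,i=1, bit6=1)
  nb #.#: next=.  (t=1,i=4, bit5=0)
  nb #..: next=#  (t=0,i=2, bit4=1)
  nb .##: next=.  (t=0,i=4, bit3=0)
  nb .#.: next=.  (t=2,i=3, bit2=0)
  nb ..#: next=#  (t=0,i=3, bit1=1)
  nb ...: next=#  (t=1,i=9, bit0=1)
  bits 01010011 = 83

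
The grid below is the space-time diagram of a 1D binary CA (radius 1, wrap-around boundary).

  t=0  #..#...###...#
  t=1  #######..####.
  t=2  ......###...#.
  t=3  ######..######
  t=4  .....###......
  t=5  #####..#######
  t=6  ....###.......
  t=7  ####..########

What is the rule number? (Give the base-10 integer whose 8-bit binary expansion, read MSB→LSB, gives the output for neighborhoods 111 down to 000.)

  nb ###: next=.  (t=0,i=8, bit7=0)
  nb ##.: next=#  (t=0,i=0, bit6=1)
  nb #.#: next=.  (t=1,i=13, bit5=0)
  nb #..: next=#  (t=0,i=1, bit4=1)
  nb .##: next=.  (t=0,i=7, bit3=0)
  nb .#.: next=#  (t=0,i=3, bit2=1)
  nb ..#: next=#  (t=0,i=2, bit1=1)
  nb ...: next=#  (t=0,i=5, bit0=1)
  bits 01010111 = 87

87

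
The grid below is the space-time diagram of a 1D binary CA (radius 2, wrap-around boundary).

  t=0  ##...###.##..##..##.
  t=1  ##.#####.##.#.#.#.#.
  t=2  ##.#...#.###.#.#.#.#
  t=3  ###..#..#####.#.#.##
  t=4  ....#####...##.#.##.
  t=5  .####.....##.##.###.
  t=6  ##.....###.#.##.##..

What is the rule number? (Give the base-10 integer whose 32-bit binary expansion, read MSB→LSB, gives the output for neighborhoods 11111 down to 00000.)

  nb #####: next=.  (t=1,i=5, bit31=0)
  nb ####.: next=.  (t=1,i=6, bit30=0)
  nb ###.#: next=#  (t=0,i=7, bit29=1)
  nb ###..: next=.  (t=3,i=2, bit28=0)
  nb ##.##: next=.  (t=0,i=8, bit27=0)
  nb ##.#.: next=#  (t=1,i=11, bit26=1)
  nb ##..#: next=.  (t=0,i=11, bit25=0)
  nb ##...: next=.  (t=0,i=2, bit24=0)
  nb #.###: next=#  (t=1,i=3, bit23=1)
  nb #.##.: next=#  (t=0,i=0, bit22=1)
  nb #.#.#: next=.  (t=1,i=12, bit21=0)
  nb #.#..: next=.  (t=2,i=3, bit20=0)
  nb #..##: next=#  (t=0,i=12, bit19=1)
  nb #..#.: next=#  (t=3,i=4, bit18=1)
  nb #...#: next=#  (t=0,i=3, bit17=1)
  nb #....: next=.  (t=4,i=0, bit16=0)
  nb .####: next=.  (t=1,i=4, bit15=0)
  nb .###.: next=#  (t=0,i=6, bit14=1)
  nb .##.#: next=#  (t=0,i=18, bit13=1)
  nb .##..: next=#  (t=0,i=1, bit12=1)
  nb .#.##: next=#  (t=1,i=19, bit11=1)
  nb .#.#.: next=#  (t=1,i=13, bit10=1)
  nb .#..#: next=#  (t=3,i=6, bit9=1)
  nb .#...: next=.  (t=2,i=4, bit8=0)
  nb ..###: next=#  (t=0,i=5, bit7=1)
  nb ..##.: next=.  (t=0,i=13, bit6=0)
  nb ..#.#: next=.  (t=2,i=7, bit5=0)
  nb ..#..: next=#  (t=3,i=5, bit4=1)
  nb ...##: next=#  (t=0,i=4, bit3=1)
  nb ...#.: next=.  (t=2,i=6, bit2=0)
  nb ....#: next=#  (t=4,i=2, bit1=1)
  nb .....: next=#  (t=4,i=1, bit0=1)
  bits 00100100110011100111111010011011 = 617512603

617512603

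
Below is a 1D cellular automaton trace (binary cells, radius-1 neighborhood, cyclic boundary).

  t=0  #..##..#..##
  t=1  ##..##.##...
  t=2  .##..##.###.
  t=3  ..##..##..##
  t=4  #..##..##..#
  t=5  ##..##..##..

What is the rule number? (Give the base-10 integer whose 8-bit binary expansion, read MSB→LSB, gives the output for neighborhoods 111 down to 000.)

117

  ### -> .   bit 7 = 0  t=0,i=11
  ##. -> #   bit 6 = 1  t=0,i=0
  #.# -> #   bit 5 = 1  t=1,i=6
  #.. -> #   bit 4 = 1  t=0,i=1
  .## -> .   bit 3 = 0  t=0,i=3
  .#. -> #   bit 2 = 1  t=0,i=7
  ..# -> .   bit 1 = 0  t=0,i=2
  ... -> #   bit 0 = 1  t=1,i=10
  bits 01110101 = 117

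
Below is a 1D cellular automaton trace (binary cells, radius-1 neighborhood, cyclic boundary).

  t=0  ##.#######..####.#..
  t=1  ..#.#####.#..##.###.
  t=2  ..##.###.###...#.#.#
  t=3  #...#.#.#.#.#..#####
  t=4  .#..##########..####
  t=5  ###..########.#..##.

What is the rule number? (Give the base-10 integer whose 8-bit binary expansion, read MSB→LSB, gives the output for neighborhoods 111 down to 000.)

180

  [7] ### => #  t=0,i=4
  [6] ##. => .  t=0,i=1
  [5] #.# => #  t=0,i=2
  [4] #.. => #  t=0,i=10
  [3] .## => .  t=0,i=0
  [2] .#. => #  t=0,i=17
  [1] ..# => .  t=0,i=11
  [0] ... => .  t=1,i=0
  bits 10110100 = 180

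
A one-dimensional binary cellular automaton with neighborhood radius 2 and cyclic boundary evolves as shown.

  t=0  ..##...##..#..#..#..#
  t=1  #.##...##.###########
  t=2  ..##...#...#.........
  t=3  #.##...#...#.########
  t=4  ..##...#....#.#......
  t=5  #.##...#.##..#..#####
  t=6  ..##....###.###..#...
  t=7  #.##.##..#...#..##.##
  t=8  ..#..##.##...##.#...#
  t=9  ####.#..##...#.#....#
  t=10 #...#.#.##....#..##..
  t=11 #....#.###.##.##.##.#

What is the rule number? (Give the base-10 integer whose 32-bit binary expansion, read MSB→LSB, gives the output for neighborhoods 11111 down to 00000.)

  nb #####: next=.  (t=1,i=12, bit31=0)
  nb ####.: next=.  (t=1,i=20, bit30=0)
  nb ###.#: next=.  (t=1,i=0, bit29=0)
  nb ###..: next=.  (t=6,i=14, bit28=0)
  nb ##.##: next=.  (t=1,i=1, bit27=0)
  nb ##.#.: next=#  (t=8,i=15, bit26=1)
  nb ##..#: next=.  (t=0,i=9, bit25=0)
  nb ##...: next=.  (t=0,i=4, bit24=0)
  nb #.###: next=.  (t=1,i=10, bit23=0)
  nb #.##.: next=#  (t=1,i=2, bit22=1)
  nb #.#.#: next=.  (t=10,i=6, bit21=0)
  nb #.#..: next=.  (t=4,i=14, bit20=0)
  nb #..##: next=.  (t=0,i=1, bit19=0)
  nb #..#.: next=#  (t=0,i=10, bit18=1)
  nb #...#: next=.  (t=0,i=5, bit17=0)
  nb #....: next=#  (t=2,i=13, bit16=1)
  nb .####: next=#  (t=1,i=11, bit15=1)
  nb .###.: next=#  (t=6,i=9, bit14=1)
  nb .##.#: next=.  (t=1,i=8, bit13=0)
  nb .##..: next=#  (t=0,i=3, bit12=1)
  nb .#.##: next=#  (t=3,i=12, bit11=1)
  nb .#.#.: next=#  (t=4,i=13, bit10=1)
  nb .#..#: next=#  (t=0,i=0, bit9=1)
  nb .#...: next=.  (t=2,i=8, bit8=0)
  nb ..###: next=.  (t=5,i=16, bit7=0)
  nb ..##.: next=#  (t=0,i=2, bit6=1)
  nb ..#.#: next=.  (t=3,i=11, bit5=0)
  nb ..#..: next=#  (t=0,i=11, bit4=1)
  nb ...##: next=.  (t=0,i=6, bit3=0)
  nb ...#.: next=.  (t=2,i=6, bit2=0)
  nb ....#: next=#  (t=2,i=0, bit1=1)
  nb .....: next=#  (t=2,i=14, bit0=1)
  bits 00000100010001011101111001010011 = 71687763

71687763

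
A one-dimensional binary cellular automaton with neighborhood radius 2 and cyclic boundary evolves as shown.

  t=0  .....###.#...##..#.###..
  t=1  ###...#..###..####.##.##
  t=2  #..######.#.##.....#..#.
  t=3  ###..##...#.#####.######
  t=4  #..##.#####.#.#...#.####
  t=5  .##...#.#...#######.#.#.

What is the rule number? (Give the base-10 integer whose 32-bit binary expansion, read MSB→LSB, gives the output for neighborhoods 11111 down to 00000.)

2214549301

  nb #####: next=#  (t=1,i=0, bit31=1)
  nb ####.: next=.  (t=1,i=1, bit30=0)
  nb ###.#: next=.  (t=0,i=7, bit29=0)
  nb ###..: next=.  (t=0,i=21, bit28=0)
  nb ##.##: next=.  (t=1,i=18, bit27=0)
  nb ##.#.: next=.  (t=0,i=8, bit26=0)
  nb ##..#: next=#  (t=0,i=15, bit25=1)
  nb ##...: next=#  (t=0,i=22, bit24=1)
  nb #.###: next=#  (t=0,i=19, bit23=1)
  nb #.##.: next=#  (t=1,i=19, bit22=1)
  nb #.#.#: next=#  (t=2,i=10, bit21=1)
  nb #.#..: next=#  (t=0,i=9, bit20=1)
  nb #..##: next=#  (t=1,i=8, bit19=1)
  nb #..#.: next=#  (t=0,i=16, bit18=1)
  nb #...#: next=#  (t=0,i=11, bit17=1)
  nb #....: next=#  (t=0,i=23, bit16=1)
  nb .####: next=.  (t=1,i=15, bit15=0)
  nb .###.: next=#  (t=0,i=6, bit14=1)
  nb .##.#: next=.  (t=1,i=20, bit13=0)
  nb .##..: next=#  (t=0,i=14, bit12=1)
  nb .#.##: next=.  (t=0,i=18, bit11=0)
  nb .#.#.: next=#  (t=2,i=23, bit10=1)
  nb .#..#: next=#  (t=1,i=7, bit9=1)
  nb .#...: next=#  (t=0,i=10, bit8=1)
  nb ..###: next=.  (t=0,i=5, bit7=0)
  nb ..##.: next=.  (t=0,i=13, bit6=0)
  nb ..#.#: next=#  (t=0,i=17, bit5=1)
  nb ..#..: next=#  (t=1,i=6, bit4=1)
  nb ...##: next=.  (t=0,i=4, bit3=0)
  nb ...#.: next=#  (t=1,i=5, bit2=1)
  nb ....#: next=.  (t=0,i=3, bit1=0)
  nb .....: next=#  (t=0,i=0, bit0=1)
  bits 10000011111111110101011100110101 = 2214549301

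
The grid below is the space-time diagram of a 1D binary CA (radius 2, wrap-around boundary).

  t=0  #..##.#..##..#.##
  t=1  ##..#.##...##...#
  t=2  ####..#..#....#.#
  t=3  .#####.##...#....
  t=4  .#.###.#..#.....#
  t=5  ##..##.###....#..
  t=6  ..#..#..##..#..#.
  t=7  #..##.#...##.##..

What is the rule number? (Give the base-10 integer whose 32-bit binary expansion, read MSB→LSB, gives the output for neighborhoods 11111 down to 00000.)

4067845762

  nb #####: next=#  (t=2,i=1, bit31=1)
  nb ####.: next=#  (t=2,i=2, bit30=1)
  nb ###.#: next=#  (t=3,i=5, bit29=1)
  nb ###..: next=#  (t=0,i=0, bit28=1)
  nb ##.##: next=.  (t=3,i=6, bit27=0)
  nb ##.#.: next=.  (t=0,i=5, bit26=0)
  nb ##..#: next=#  (t=0,i=1, bit25=1)
  nb ##...: next=.  (t=1,i=8, bit24=0)
  nb #.###: next=.  (t=0,i=15, bit23=0)
  nb #.##.: next=#  (t=1,i=6, bit22=1)
  nb #.#.#: next=#  (t=4,i=1, bit21=1)
  nb #.#..: next=#  (t=0,i=6, bit20=1)
  nb #..##: next=.  (t=0,i=2, bit19=0)
  nb #..#.: next=#  (t=0,i=12, bit18=1)
  nb #...#: next=#  (t=1,i=9, bit17=1)
  nb #....: next=.  (t=2,i=11, bit16=0)
  nb .####: next=.  (t=2,i=0, bit15=0)
  nb .###.: next=#  (t=0,i=16, bit14=1)
  nb .##.#: next=#  (t=0,i=4, bit13=1)
  nb .##..: next=.  (t=0,i=10, bit12=0)
  nb .#.##: next=.  (t=0,i=14, bit11=0)
  nb .#.#.: next=#  (t=4,i=0, bit10=1)
  nb .#..#: next=#  (t=0,i=7, bit9=1)
  nb .#...: next=.  (t=2,i=10, bit8=0)
  nb ..###: next=#  (t=1,i=16, bit7=1)
  nb ..##.: next=.  (t=0,i=3, bit6=0)
  nb ..#.#: next=.  (t=0,i=13, bit5=0)
  nb ..#..: next=.  (t=2,i=6, bit4=0)
  nb ...##: next=.  (t=1,i=10, bit3=0)
  nb ...#.: next=.  (t=2,i=13, bit2=0)
  nb ....#: next=#  (t=2,i=12, bit1=1)
  nb .....: next=.  (t=3,i=15, bit0=0)
  bits 11110010011101100110011010000010 = 4067845762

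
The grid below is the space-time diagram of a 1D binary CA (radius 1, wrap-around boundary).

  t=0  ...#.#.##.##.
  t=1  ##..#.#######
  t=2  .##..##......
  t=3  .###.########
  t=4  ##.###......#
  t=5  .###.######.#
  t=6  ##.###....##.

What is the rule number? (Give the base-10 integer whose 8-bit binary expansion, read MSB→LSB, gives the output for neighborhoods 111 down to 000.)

  ###|.  b7=0 t=1,i=0
  ##.|#  b6=1 t=0,i=8
  #.#|#  b5=1 t=0,i=4
  #..|#  b4=1 t=0,i=12
  .##|#  b3=1 t=0,i=7
  .#.|.  b2=0 t=0,i=3
  ..#|.  b1=0 t=0,i=2
  ...|#  b0=1 t=0,i=0
  bits 01111001 = 121

121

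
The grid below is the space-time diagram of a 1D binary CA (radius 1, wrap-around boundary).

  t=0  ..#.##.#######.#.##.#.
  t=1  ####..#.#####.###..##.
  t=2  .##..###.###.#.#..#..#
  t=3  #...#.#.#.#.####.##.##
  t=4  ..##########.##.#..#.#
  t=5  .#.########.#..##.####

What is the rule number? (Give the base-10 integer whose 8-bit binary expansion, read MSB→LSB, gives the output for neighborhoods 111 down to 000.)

  ### -> #   bit 7 = 1  t=0,i=8
  ##. -> .   bit 6 = 0  t=0,i=5
  #.# -> #   bit 5 = 1  t=0,i=3
  #.. -> .   bit 4 = 0  t=0,i=21
  .## -> .   bit 3 = 0  t=0,i=4
  .#. -> #   bit 2 = 1  t=0,i=2
  ..# -> #   bit 1 = 1  t=0,i=1
  ... -> #   bit 0 = 1  t=0,i=0
  bits 10100111 = 167

167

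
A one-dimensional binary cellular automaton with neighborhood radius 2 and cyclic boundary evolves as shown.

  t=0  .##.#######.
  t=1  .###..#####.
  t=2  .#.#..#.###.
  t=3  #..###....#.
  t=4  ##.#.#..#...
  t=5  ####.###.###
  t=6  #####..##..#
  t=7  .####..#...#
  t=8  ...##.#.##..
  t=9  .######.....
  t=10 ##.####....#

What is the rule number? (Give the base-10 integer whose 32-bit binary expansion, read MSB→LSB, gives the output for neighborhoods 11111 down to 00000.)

4231406538

  ##### -> #   bit 31 = 1  t=0,i=6
  ####. -> #   bit 30 = 1  t=0,i=9
  ###.# -> #   bit 29 = 1  t=5,i=3
  ###.. -> #   bit 28 = 1  t=0,i=10
  ##.## -> #   bit 27 = 1  t=0,i=3
  ##.#. -> #   bit 26 = 1  t=4,i=2
  ##..# -> .   bit 25 = 0  t=0,i=11
  ##... -> .   bit 24 = 0  t=3,i=6
  #.### -> .   bit 23 = 0  t=0,i=4
  #.##. -> .   bit 22 = 0  t=8,i=8
  #.#.# -> #   bit 21 = 1  t=4,i=3
  #.#.. -> #   bit 20 = 1  t=2,i=3
  #..## -> .   bit 19 = 0  t=0,i=0
  #..#. -> #   bit 18 = 1  t=2,i=0
  #...# -> #   bit 17 = 1  t=4,i=10
  #.... -> .   bit 16 = 0  t=3,i=7
  .#### -> .   bit 15 = 0  t=0,i=5
  .###. -> .   bit 14 = 0  t=1,i=2
  .##.# -> #   bit 13 = 1  t=0,i=2
  .##.. -> .   bit 12 = 0  t=6,i=8
  .#.## -> .   bit 11 = 0  t=2,i=7
  .#.#. -> .   bit 10 = 0  t=2,i=2
  .#..# -> #   bit 9 = 1  t=2,i=4
  .#... -> #   bit 8 = 1  t=4,i=9
  ..### -> #   bit 7 = 1  t=1,i=1
  ..##. -> #   bit 6 = 1  t=0,i=1
  ..#.# -> .   bit 5 = 0  t=2,i=1
  ..#.. -> .   bit 4 = 0  t=4,i=8
  ...## -> #   bit 3 = 1  t=4,i=11
  ...#. -> .   bit 2 = 0  t=3,i=9
  ....# -> #   bit 1 = 1  t=3,i=8
  ..... -> .   bit 0 = 0  t=8,i=0
  bits 11111100001101100010001111001010 = 4231406538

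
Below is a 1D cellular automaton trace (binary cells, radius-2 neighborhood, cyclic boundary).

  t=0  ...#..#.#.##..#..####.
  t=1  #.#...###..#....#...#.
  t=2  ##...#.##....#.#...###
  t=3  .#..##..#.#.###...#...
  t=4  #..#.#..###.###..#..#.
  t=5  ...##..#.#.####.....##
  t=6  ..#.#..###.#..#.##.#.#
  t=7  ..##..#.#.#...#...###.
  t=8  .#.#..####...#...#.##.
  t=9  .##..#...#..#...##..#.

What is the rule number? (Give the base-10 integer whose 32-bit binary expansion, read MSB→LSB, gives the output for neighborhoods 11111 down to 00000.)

  nb #####: next=.  (t=2,i=21, bit31=0)
  nb ####.: next=.  (t=0,i=19, bit30=0)
  nb ###.#: next=.  (t=4,i=10, bit29=0)
  nb ###..: next=#  (t=0,i=20, bit28=1)
  nb ##.##: next=#  (t=4,i=11, bit27=1)
  nb ##.#.: next=#  (t=6,i=10, bit26=1)
  nb ##..#: next=.  (t=0,i=12, bit25=0)
  nb ##...: next=.  (t=0,i=21, bit24=0)
  nb #.###: next=#  (t=3,i=12, bit23=1)
  nb #.##.: next=.  (t=0,i=10, bit22=0)
  nb #.#.#: next=#  (t=0,i=8, bit21=1)
  nb #.#..: next=.  (t=1,i=2, bit20=0)
  nb #..##: next=#  (t=0,i=16, bit19=1)
  nb #..#.: next=.  (t=0,i=5, bit18=0)
  nb #...#: next=.  (t=1,i=4, bit17=0)
  nb #....: next=#  (t=0,i=0, bit16=1)
  nb .####: next=.  (t=0,i=18, bit15=0)
  nb .###.: next=#  (t=1,i=7, bit14=1)
  nb .##.#: next=.  (t=6,i=17, bit13=0)
  nb .##..: next=#  (t=0,i=11, bit12=1)
  nb .#.##: next=.  (t=0,i=9, bit11=0)
  nb .#.#.: next=#  (t=0,i=7, bit10=1)
  nb .#..#: next=.  (t=0,i=4, bit9=0)
  nb .#...: next=.  (t=1,i=3, bit8=0)
  nb ..###: next=.  (t=0,i=17, bit7=0)
  nb ..##.: next=.  (t=3,i=4, bit6=0)
  nb ..#.#: next=#  (t=0,i=6, bit5=1)
  nb ..#..: next=.  (t=0,i=3, bit4=0)
  nb ...##: next=#  (t=1,i=5, bit3=1)
  nb ...#.: next=#  (t=0,i=2, bit2=1)
  nb ....#: next=.  (t=0,i=1, bit1=0)
  nb .....: next=#  (t=5,i=17, bit0=1)
  bits 00011100101010010101010000101101 = 480859181

480859181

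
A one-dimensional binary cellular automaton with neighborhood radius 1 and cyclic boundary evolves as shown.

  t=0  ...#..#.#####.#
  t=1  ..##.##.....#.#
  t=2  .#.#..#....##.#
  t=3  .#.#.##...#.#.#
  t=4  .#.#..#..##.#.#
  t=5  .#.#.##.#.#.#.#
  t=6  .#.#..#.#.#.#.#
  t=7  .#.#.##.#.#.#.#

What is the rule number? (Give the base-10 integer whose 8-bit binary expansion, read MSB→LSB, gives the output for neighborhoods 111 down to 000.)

  [7] ### => .  t=0,i=9
  [6] ##. => #  t=0,i=12
  [5] #.# => .  t=0,i=7
  [4] #.. => .  t=0,i=0
  [3] .## => .  t=0,i=8
  [2] .#. => #  t=0,i=3
  [1] ..# => #  t=0,i=2
  [0] ... => .  t=0,i=1
  bits 01000110 = 70

70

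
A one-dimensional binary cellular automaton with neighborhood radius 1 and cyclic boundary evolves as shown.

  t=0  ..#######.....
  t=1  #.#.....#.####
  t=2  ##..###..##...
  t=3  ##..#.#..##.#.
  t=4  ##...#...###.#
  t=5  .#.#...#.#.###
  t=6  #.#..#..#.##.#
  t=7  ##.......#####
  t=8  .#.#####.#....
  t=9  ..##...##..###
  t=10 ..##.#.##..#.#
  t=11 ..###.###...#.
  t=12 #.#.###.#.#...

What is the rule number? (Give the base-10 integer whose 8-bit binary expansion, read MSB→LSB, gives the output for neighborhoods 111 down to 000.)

  nb ###: next=.  (t=0,i=3, bit7=0)
  nb ##.: next=#  (t=0,i=8, bit6=1)
  nb #.#: next=#  (t=1,i=1, bit5=1)
  nb #..: next=.  (t=0,i=9, bit4=0)
  nb .##: next=#  (t=0,i=2, bit3=1)
  nb .#.: next=.  (t=1,i=2, bit2=0)
  nb ..#: next=.  (t=0,i=1, bit1=0)
  nb ...: next=#  (t=0,i=0, bit0=1)
  bits 01101001 = 105

105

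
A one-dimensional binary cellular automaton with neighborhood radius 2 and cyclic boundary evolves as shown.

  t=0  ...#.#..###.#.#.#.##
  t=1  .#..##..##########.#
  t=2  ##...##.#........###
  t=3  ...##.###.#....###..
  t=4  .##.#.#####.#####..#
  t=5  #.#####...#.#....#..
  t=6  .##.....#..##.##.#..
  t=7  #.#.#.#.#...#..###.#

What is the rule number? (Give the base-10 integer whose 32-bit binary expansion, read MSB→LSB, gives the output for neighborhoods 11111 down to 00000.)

649297050

  ##### -> .   bit 31 = 0  t=1,i=10
  ####. -> .   bit 30 = 0  t=1,i=16
  ###.# -> #   bit 29 = 1  t=0,i=10
  ###.. -> .   bit 28 = 0  t=2,i=1
  ##.## -> .   bit 27 = 0  t=3,i=5
  ##.#. -> #   bit 26 = 1  t=0,i=11
  ##..# -> #   bit 25 = 1  t=1,i=6
  ##... -> .   bit 24 = 0  t=0,i=0
  #.### -> #   bit 23 = 1  t=3,i=6
  #.##. -> .   bit 22 = 0  t=0,i=18
  #.#.# -> #   bit 21 = 1  t=0,i=12
  #.#.. -> #   bit 20 = 1  t=0,i=5
  #..## -> .   bit 19 = 0  t=0,i=7
  #..#. -> .   bit 18 = 0  t=4,i=18
  #...# -> #   bit 17 = 1  t=0,i=1
  #.... -> #   bit 16 = 1  t=2,i=10
  .#### -> .   bit 15 = 0  t=1,i=9
  .###. -> #   bit 14 = 1  t=0,i=9
  .##.# -> #   bit 13 = 1  t=2,i=6
  .##.. -> #   bit 12 = 1  t=0,i=19
  .#.## -> #   bit 11 = 1  t=0,i=17
  .#.#. -> #   bit 10 = 1  t=0,i=4
  .#..# -> .   bit 9 = 0  t=0,i=6
  .#... -> .   bit 8 = 0  t=2,i=9
  ..### -> #   bit 7 = 1  t=0,i=8
  ..##. -> .   bit 6 = 0  t=1,i=4
  ..#.# -> .   bit 5 = 0  t=0,i=3
  ..#.. -> #   bit 4 = 1  t=5,i=17
  ...## -> #   bit 3 = 1  t=2,i=4
  ...#. -> .   bit 2 = 0  t=0,i=2
  ....# -> #   bit 1 = 1  t=2,i=15
  ..... -> .   bit 0 = 0  t=2,i=11
  bits 00100110101100110111110010011010 = 649297050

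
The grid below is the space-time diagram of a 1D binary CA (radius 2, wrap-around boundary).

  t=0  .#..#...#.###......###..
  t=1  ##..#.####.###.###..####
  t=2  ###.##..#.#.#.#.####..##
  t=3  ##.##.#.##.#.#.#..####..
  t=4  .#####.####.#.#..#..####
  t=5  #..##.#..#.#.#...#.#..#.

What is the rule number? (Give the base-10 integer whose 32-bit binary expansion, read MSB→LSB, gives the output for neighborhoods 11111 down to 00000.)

3746196535

  nb #####: next=#  (t=1,i=22, bit31=1)
  nb ####.: next=#  (t=1,i=0, bit30=1)
  nb ###.#: next=.  (t=1,i=9, bit29=0)
  nb ###..: next=#  (t=0,i=12, bit28=1)
  nb ##.##: next=#  (t=1,i=10, bit27=1)
  nb ##.#.: next=#  (t=3,i=5, bit26=1)
  nb ##..#: next=#  (t=1,i=2, bit25=1)
  nb ##...: next=#  (t=0,i=13, bit24=1)
  nb #.###: next=.  (t=0,i=10, bit23=0)
  nb #.##.: next=#  (t=2,i=4, bit22=1)
  nb #.#.#: next=.  (t=2,i=10, bit21=0)
  nb #.#..: next=.  (t=3,i=15, bit20=0)
  nb #..##: next=#  (t=1,i=19, bit19=1)
  nb #..#.: next=.  (t=0,i=3, bit18=0)
  nb #...#: next=#  (t=0,i=6, bit17=1)
  nb #....: next=.  (t=0,i=14, bit16=0)
  nb .####: next=.  (t=1,i=7, bit15=0)
  nb .###.: next=#  (t=0,i=11, bit14=1)
  nb .##.#: next=#  (t=3,i=1, bit13=1)
  nb .##..: next=.  (t=2,i=5, bit12=0)
  nb .#.##: next=#  (t=0,i=9, bit11=1)
  nb .#.#.: next=#  (t=2,i=9, bit10=1)
  nb .#..#: next=.  (t=0,i=2, bit9=0)
  nb .#...: next=.  (t=0,i=5, bit8=0)
  nb ..###: next=.  (t=0,i=19, bit7=0)
  nb ..##.: next=.  (t=3,i=0, bit6=0)
  nb ..#.#: next=#  (t=0,i=8, bit5=1)
  nb ..#..: next=#  (t=0,i=1, bit4=1)
  nb ...##: next=.  (t=0,i=18, bit3=0)
  nb ...#.: next=#  (t=0,i=0, bit2=1)
  nb ....#: next=#  (t=0,i=17, bit1=1)
  nb .....: next=#  (t=0,i=15, bit0=1)
  bits 11011111010010100110110000110111 = 3746196535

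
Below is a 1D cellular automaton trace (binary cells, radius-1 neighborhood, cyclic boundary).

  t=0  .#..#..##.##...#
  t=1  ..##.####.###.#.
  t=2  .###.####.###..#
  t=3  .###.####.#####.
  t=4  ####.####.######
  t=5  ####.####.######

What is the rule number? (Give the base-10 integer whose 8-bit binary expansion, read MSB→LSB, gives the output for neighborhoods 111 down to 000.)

218

  ###|#  b7=1 t=1,i=6
  ##.|#  b6=1 t=0,i=8
  #.#|.  b5=0 t=0,i=0
  #..|#  b4=1 t=0,i=2
  .##|#  b3=1 t=0,i=7
  .#.|.  b2=0 t=0,i=1
  ..#|#  b1=1 t=0,i=3
  ...|.  b0=0 t=0,i=13
  bits 11011010 = 218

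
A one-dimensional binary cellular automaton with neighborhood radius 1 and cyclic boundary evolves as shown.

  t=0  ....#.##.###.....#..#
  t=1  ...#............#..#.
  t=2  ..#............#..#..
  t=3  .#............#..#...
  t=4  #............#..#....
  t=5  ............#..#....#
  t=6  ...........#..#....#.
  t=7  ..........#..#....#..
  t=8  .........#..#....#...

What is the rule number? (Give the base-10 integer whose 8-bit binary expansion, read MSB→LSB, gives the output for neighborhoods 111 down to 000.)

  ###|.  b7=0 t=0,i=10
  ##.|.  b6=0 t=0,i=7
  #.#|.  b5=0 t=0,i=5
  #..|.  b4=0 t=0,i=0
  .##|.  b3=0 t=0,i=6
  .#.|.  b2=0 t=0,i=4
  ..#|#  b1=1 t=0,i=3
  ...|.  b0=0 t=0,i=1
  bits 00000010 = 2

2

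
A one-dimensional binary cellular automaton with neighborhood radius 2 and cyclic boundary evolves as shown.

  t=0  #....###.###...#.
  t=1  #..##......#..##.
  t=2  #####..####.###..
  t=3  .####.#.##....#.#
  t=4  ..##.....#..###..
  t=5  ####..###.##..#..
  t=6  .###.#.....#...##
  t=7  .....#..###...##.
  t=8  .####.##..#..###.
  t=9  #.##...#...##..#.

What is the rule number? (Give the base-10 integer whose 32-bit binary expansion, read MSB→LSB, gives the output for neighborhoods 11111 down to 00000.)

3491271279

  ##### -> #   bit 31 = 1  t=2,i=2
  ####. -> #   bit 30 = 1  t=2,i=3
  ###.# -> .   bit 29 = 0  t=0,i=7
  ###.. -> #   bit 28 = 1  t=0,i=11
  ##.## -> .   bit 27 = 0  t=0,i=8
  ##.#. -> .   bit 26 = 0  t=1,i=16
  ##..# -> .   bit 25 = 0  t=2,i=5
  ##... -> .   bit 24 = 0  t=0,i=12
  #.### -> .   bit 23 = 0  t=0,i=9
  #.##. -> .   bit 22 = 0  t=3,i=8
  #.#.# -> .   bit 21 = 0  t=3,i=6
  #.#.. -> #   bit 20 = 1  t=0,i=0
  #..## -> #   bit 19 = 1  t=1,i=2
  #..#. -> .   bit 18 = 0  t=5,i=13
  #...# -> .   bit 17 = 0  t=0,i=13
  #.... -> .   bit 16 = 0  t=0,i=2
  .#### -> #   bit 15 = 1  t=2,i=1
  .###. -> .   bit 14 = 0  t=0,i=6
  .##.# -> .   bit 13 = 0  t=1,i=15
  .##.. -> #   bit 12 = 1  t=1,i=4
  .#.## -> .   bit 11 = 0  t=3,i=0
  .#.#. -> .   bit 10 = 0  t=0,i=16
  .#..# -> #   bit 9 = 1  t=1,i=1
  .#... -> .   bit 8 = 0  t=0,i=1
  ..### -> .   bit 7 = 0  t=0,i=5
  ..##. -> #   bit 6 = 1  t=1,i=3
  ..#.# -> #   bit 5 = 1  t=0,i=15
  ..#.. -> .   bit 4 = 0  t=1,i=11
  ...## -> #   bit 3 = 1  t=0,i=4
  ...#. -> #   bit 2 = 1  t=0,i=14
  ....# -> #   bit 1 = 1  t=0,i=3
  ..... -> #   bit 0 = 1  t=1,i=7
  bits 11010000000110001001001001101111 = 3491271279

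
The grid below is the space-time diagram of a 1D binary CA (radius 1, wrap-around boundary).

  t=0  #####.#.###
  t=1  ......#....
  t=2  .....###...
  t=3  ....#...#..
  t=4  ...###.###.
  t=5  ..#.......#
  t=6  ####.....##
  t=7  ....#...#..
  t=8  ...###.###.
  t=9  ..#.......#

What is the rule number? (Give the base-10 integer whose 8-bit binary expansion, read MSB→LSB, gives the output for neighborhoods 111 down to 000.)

22

  ###|.  b7=0 t=0,i=0
  ##.|.  b6=0 t=0,i=4
  #.#|.  b5=0 t=0,i=5
  #..|#  b4=1 t=1,i=7
  .##|.  b3=0 t=0,i=8
  .#.|#  b2=1 t=0,i=6
  ..#|#  b1=1 t=1,i=5
  ...|.  b0=0 t=1,i=0
  bits 00010110 = 22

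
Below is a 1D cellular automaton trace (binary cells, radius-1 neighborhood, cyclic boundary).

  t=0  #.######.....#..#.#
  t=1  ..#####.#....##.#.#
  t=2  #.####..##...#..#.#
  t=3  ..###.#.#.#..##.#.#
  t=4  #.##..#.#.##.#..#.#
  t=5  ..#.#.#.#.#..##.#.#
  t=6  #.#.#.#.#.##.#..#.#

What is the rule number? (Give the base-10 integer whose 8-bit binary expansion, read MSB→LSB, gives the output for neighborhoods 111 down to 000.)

156

  [7] ### => #  t=0,i=3
  [6] ##. => .  t=0,i=0
  [5] #.# => .  t=0,i=1
  [4] #.. => #  t=0,i=8
  [3] .## => #  t=0,i=2
  [2] .#. => #  t=0,i=13
  [1] ..# => .  t=0,i=12
  [0] ... => .  t=0,i=9
  bits 10011100 = 156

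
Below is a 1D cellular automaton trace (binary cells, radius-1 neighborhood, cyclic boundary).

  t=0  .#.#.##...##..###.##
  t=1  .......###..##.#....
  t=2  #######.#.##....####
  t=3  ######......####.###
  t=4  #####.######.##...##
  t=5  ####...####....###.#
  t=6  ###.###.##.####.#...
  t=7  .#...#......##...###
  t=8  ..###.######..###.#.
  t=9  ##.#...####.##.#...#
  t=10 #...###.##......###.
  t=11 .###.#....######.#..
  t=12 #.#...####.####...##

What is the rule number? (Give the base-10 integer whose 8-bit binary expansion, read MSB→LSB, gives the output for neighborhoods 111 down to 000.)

147

  [7] ### => #  t=0,i=15
  [6] ##. => .  t=0,i=6
  [5] #.# => .  t=0,i=0
  [4] #.. => #  t=0,i=7
  [3] .## => .  t=0,i=5
  [2] .#. => .  t=0,i=1
  [1] ..# => #  t=0,i=9
  [0] ... => #  t=0,i=8
  bits 10010011 = 147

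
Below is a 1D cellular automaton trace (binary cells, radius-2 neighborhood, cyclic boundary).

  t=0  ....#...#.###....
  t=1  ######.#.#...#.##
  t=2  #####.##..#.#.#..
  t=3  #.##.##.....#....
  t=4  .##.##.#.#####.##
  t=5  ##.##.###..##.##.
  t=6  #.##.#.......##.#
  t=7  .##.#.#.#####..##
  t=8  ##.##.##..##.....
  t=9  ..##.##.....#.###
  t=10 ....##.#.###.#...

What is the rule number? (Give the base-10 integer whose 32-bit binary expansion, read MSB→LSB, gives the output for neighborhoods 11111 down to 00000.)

  ##### -> #   bit 31 = 1  t=1,i=0
  ####. -> #   bit 30 = 1  t=1,i=4
  ###.# -> .   bit 29 = 0  t=1,i=5
  ###.. -> .   bit 28 = 0  t=0,i=12
  ##.## -> #   bit 27 = 1  t=2,i=5
  ##.#. -> #   bit 26 = 1  t=1,i=6
  ##..# -> .   bit 25 = 0  t=2,i=8
  ##... -> #   bit 24 = 1  t=0,i=13
  #.### -> .   bit 23 = 0  t=0,i=10
  #.##. -> #   bit 22 = 1  t=2,i=6
  #.#.# -> #   bit 21 = 1  t=1,i=7
  #.#.. -> .   bit 20 = 0  t=1,i=9
  #..## -> .   bit 19 = 0  t=2,i=16
  #..#. -> .   bit 18 = 0  t=2,i=9
  #...# -> .   bit 17 = 0  t=0,i=6
  #.... -> .   bit 16 = 0  t=0,i=14
  .#### -> .   bit 15 = 0  t=1,i=16
  .###. -> .   bit 14 = 0  t=0,i=11
  .##.# -> .   bit 13 = 0  t=3,i=3
  .##.. -> .   bit 12 = 0  t=2,i=7
  .#.## -> #   bit 11 = 1  t=0,i=9
  .#.#. -> .   bit 10 = 0  t=1,i=8
  .#..# -> .   bit 9 = 0  t=2,i=15
  .#... -> #   bit 8 = 1  t=0,i=5
  ..### -> #   bit 7 = 1  t=2,i=0
  ..##. -> .   bit 6 = 0  t=5,i=11
  ..#.# -> .   bit 5 = 0  t=0,i=8
  ..#.. -> #   bit 4 = 1  t=0,i=4
  ...## -> #   bit 3 = 1  t=6,i=12
  ...#. -> #   bit 2 = 1  t=0,i=3
  ....# -> #   bit 1 = 1  t=0,i=2
  ..... -> #   bit 0 = 1  t=0,i=0
  bits 11001101011000000000100110011111 = 3445623199

3445623199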